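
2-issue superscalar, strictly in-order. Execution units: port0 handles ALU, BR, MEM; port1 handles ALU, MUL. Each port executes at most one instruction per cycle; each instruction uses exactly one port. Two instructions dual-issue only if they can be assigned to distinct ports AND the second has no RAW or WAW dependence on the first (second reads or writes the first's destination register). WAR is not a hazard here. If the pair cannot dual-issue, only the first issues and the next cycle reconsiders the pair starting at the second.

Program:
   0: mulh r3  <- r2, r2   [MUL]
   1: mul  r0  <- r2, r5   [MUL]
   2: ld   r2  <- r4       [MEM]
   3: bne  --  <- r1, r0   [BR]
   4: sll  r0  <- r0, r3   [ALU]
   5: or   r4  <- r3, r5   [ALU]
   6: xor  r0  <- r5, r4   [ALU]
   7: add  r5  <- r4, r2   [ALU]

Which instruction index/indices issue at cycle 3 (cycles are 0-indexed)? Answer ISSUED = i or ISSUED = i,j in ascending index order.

0. mulh.MUL @i0  | no-port MUL/MUL
1. mul.MUL+ld.MEM @i1,i2  | 2-wide
2. bne.BR+sll.ALU @i3,i4  | 2-wide
3. or.ALU @i5  | RAW r4
4. xor.ALU+add.ALU @i6,i7  | 2-wide

ISSUED = 5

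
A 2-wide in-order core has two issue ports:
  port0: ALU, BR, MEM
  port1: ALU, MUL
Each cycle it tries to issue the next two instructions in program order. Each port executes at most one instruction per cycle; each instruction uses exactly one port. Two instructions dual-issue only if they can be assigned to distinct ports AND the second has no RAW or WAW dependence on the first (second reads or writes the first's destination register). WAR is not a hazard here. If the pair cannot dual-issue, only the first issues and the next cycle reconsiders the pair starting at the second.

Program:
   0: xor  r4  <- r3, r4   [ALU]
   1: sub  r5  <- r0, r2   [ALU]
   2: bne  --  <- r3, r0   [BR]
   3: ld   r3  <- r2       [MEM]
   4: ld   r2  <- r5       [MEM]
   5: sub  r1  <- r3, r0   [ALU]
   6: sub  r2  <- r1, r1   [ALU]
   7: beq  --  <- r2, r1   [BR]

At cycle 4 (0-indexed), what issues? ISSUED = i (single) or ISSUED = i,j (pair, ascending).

ISSUED = 6

t=0 i0/i1:xor.ALU+sub.ALU ; pair
t=1 i2:bne.BR ; no-port BR/MEM
t=2 i3:ld.MEM ; no-port MEM/MEM
t=3 i4/i5:ld.MEM+sub.ALU ; pair
t=4 i6:sub.ALU ; RAW r2
t=5 i7:beq.BR ; tail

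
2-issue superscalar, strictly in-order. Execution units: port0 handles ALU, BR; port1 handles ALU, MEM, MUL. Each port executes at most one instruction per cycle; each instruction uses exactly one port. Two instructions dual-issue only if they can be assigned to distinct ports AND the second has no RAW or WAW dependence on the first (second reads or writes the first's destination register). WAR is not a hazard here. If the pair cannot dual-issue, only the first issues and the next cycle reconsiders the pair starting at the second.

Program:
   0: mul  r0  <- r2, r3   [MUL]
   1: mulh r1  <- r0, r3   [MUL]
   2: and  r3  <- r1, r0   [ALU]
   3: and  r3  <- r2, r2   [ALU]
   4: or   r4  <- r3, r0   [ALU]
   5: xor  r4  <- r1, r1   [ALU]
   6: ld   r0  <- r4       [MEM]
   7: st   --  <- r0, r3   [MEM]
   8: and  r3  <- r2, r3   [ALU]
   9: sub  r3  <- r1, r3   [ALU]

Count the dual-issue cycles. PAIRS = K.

0. mul @i0  | no-port MUL/MUL
1. mulh @i1  | RAW r1
2. and @i2  | WAW r3
3. and @i3  | RAW r3
4. or @i4  | WAW r4
5. xor @i5  | RAW r4
6. ld @i6  | no-port MEM/MEM
7. st/and @i7/i8  | dual
8. sub @i9  | tail

PAIRS = 1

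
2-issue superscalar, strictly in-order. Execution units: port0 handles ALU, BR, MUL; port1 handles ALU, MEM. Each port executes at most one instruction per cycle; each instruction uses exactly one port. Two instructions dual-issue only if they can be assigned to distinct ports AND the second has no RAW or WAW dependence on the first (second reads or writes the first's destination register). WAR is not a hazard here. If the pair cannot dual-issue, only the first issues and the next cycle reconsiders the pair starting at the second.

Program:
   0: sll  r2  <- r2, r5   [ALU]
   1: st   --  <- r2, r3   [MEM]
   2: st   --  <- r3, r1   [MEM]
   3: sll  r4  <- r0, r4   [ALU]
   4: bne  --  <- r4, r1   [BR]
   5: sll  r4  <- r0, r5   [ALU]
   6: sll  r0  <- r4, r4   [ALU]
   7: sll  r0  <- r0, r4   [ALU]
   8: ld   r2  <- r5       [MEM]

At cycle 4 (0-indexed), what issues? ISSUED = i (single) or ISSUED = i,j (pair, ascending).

c0: i0 sll  RAW r2
c1: i1 st  no-port MEM/MEM
c2: i2&i3 st/sll  2-wide
c3: i4&i5 bne/sll  2-wide
c4: i6 sll  RAW+WAW r0
c5: i7&i8 sll/ld  2-wide

ISSUED = 6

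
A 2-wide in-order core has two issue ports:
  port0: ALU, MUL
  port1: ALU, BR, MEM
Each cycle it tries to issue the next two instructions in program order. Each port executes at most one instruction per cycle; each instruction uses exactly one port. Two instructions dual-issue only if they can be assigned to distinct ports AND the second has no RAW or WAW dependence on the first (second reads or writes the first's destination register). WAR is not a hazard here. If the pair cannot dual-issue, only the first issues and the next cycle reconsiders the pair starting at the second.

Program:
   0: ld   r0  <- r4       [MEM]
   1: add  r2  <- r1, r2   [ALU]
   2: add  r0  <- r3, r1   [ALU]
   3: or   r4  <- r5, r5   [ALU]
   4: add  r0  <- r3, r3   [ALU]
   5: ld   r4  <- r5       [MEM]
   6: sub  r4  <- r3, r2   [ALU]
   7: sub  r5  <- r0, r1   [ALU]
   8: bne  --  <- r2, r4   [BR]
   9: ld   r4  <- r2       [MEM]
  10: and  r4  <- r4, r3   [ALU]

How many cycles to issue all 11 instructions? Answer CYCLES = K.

CYCLES = 7

c0: i0+i1 ld add  dual
c1: i2+i3 add or  dual
c2: i4+i5 add ld  dual
c3: i6+i7 sub sub  dual
c4: i8 bne  no-port BR/MEM
c5: i9 ld  RAW+WAW r4
c6: i10 and  tail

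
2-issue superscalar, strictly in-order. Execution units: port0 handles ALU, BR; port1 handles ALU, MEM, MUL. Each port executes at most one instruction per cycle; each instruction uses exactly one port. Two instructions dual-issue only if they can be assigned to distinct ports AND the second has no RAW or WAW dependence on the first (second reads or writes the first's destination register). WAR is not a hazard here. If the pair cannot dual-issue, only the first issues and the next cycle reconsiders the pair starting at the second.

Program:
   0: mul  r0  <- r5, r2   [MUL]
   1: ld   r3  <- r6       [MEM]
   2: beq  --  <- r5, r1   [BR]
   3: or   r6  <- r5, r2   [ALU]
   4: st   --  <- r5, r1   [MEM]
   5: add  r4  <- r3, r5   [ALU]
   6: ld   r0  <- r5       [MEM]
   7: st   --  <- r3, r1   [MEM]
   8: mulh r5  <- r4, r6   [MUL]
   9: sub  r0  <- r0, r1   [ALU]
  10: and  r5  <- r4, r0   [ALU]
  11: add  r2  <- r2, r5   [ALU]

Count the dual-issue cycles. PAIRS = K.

PAIRS = 4

  cy0 -> i0 (mul) no-port MUL/MEM
  cy1 -> i1+i2 (ld+beq) pair
  cy2 -> i3+i4 (or+st) pair
  cy3 -> i5+i6 (add+ld) pair
  cy4 -> i7 (st) no-port MEM/MUL
  cy5 -> i8+i9 (mulh+sub) pair
  cy6 -> i10 (and) RAW r5
  cy7 -> i11 (add) tail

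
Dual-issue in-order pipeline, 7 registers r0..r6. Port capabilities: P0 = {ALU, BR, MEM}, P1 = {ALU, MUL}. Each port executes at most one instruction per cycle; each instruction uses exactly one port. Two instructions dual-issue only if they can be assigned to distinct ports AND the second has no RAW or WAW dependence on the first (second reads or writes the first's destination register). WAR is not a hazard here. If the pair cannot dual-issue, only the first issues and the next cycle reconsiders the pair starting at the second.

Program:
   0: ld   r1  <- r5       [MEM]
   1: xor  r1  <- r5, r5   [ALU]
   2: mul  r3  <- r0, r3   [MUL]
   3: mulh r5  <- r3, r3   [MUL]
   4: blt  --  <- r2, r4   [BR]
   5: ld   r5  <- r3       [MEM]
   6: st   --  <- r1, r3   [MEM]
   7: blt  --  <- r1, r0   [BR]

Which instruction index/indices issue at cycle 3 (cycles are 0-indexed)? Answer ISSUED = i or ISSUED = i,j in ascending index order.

0. ld.MEM @i0  | WAW r1
1. xor.ALU/mul.MUL @i1&i2  | dual
2. mulh.MUL/blt.BR @i3&i4  | dual
3. ld.MEM @i5  | no-port MEM/MEM
4. st.MEM @i6  | no-port MEM/BR
5. blt.BR @i7  | tail

ISSUED = 5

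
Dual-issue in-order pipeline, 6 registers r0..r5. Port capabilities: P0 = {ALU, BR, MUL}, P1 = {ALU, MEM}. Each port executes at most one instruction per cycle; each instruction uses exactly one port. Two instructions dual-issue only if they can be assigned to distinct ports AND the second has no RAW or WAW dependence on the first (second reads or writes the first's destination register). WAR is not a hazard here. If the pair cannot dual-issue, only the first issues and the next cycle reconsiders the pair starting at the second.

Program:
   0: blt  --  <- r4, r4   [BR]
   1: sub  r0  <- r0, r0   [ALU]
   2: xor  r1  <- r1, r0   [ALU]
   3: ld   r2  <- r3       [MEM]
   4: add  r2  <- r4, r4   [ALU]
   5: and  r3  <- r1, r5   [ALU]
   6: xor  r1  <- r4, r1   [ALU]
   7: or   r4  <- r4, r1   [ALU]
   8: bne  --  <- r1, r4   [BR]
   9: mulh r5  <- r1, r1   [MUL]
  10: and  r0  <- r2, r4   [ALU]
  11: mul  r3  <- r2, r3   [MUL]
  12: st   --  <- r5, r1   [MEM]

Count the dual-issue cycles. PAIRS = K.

PAIRS = 5

c0: i0,i1 blt.BR sub.ALU  dual
c1: i2,i3 xor.ALU ld.MEM  dual
c2: i4,i5 add.ALU and.ALU  dual
c3: i6 xor.ALU  RAW r1
c4: i7 or.ALU  RAW r4
c5: i8 bne.BR  no-port BR/MUL
c6: i9,i10 mulh.MUL and.ALU  dual
c7: i11,i12 mul.MUL st.MEM  dual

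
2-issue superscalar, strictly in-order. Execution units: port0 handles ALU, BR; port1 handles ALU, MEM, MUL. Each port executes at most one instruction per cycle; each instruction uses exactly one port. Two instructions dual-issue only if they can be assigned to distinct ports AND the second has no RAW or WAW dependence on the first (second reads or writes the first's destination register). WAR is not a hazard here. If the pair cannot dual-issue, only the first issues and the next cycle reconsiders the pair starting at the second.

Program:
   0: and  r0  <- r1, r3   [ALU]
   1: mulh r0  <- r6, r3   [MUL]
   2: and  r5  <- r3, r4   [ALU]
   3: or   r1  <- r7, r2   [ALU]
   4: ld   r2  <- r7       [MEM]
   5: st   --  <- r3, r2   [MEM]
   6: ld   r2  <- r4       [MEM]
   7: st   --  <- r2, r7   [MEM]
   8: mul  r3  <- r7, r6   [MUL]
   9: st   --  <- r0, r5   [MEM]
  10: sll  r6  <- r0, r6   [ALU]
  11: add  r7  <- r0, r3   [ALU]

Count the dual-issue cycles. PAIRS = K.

PAIRS = 3

c0: i0 and.ALU  WAW r0
c1: i1&i2 mulh.MUL;and.ALU  pair
c2: i3&i4 or.ALU;ld.MEM  pair
c3: i5 st.MEM  no-port MEM/MEM
c4: i6 ld.MEM  no-port MEM/MEM
c5: i7 st.MEM  no-port MEM/MUL
c6: i8 mul.MUL  no-port MUL/MEM
c7: i9&i10 st.MEM;sll.ALU  pair
c8: i11 add.ALU  tail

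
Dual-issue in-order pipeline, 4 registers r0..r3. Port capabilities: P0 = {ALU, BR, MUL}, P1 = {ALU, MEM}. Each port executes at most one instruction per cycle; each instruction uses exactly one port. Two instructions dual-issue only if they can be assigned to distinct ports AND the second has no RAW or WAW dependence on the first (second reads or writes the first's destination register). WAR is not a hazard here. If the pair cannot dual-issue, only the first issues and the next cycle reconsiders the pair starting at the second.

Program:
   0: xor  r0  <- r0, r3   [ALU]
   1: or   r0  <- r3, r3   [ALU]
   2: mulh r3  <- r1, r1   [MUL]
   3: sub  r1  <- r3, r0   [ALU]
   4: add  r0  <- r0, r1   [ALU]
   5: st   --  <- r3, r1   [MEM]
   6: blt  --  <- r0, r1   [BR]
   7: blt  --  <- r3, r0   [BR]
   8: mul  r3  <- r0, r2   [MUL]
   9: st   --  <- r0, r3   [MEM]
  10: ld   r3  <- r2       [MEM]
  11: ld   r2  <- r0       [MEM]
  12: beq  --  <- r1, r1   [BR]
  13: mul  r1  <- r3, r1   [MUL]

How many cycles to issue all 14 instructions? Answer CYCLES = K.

t=0 i0:xor ; WAW r0
t=1 i1/i2:or/mulh ; dual
t=2 i3:sub ; RAW r1
t=3 i4/i5:add/st ; dual
t=4 i6:blt ; no-port BR/BR
t=5 i7:blt ; no-port BR/MUL
t=6 i8:mul ; RAW r3
t=7 i9:st ; no-port MEM/MEM
t=8 i10:ld ; no-port MEM/MEM
t=9 i11/i12:ld/beq ; dual
t=10 i13:mul ; tail

CYCLES = 11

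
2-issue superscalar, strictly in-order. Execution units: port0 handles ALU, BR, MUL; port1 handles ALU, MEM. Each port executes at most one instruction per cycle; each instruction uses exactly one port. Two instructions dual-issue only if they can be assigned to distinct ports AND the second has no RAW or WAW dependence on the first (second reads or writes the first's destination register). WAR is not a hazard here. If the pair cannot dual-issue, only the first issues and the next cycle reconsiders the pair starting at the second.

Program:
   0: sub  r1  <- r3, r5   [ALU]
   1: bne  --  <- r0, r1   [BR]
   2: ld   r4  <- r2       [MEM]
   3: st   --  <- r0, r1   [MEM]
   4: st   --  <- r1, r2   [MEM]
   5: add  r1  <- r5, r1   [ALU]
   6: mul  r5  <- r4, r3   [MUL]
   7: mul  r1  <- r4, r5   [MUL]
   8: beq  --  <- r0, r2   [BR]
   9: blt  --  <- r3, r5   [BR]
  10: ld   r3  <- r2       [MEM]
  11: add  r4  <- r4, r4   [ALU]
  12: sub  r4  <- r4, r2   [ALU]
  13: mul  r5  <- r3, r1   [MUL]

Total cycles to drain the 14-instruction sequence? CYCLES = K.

CYCLES = 10

#0 head=0: sub.ALU i0 RAW r1
#1 head=1: bne.BR+ld.MEM i1&i2 dual
#2 head=3: st.MEM i3 no-port MEM/MEM
#3 head=4: st.MEM+add.ALU i4&i5 dual
#4 head=6: mul.MUL i6 no-port MUL/MUL
#5 head=7: mul.MUL i7 no-port MUL/BR
#6 head=8: beq.BR i8 no-port BR/BR
#7 head=9: blt.BR+ld.MEM i9&i10 dual
#8 head=11: add.ALU i11 RAW+WAW r4
#9 head=12: sub.ALU+mul.MUL i12&i13 dual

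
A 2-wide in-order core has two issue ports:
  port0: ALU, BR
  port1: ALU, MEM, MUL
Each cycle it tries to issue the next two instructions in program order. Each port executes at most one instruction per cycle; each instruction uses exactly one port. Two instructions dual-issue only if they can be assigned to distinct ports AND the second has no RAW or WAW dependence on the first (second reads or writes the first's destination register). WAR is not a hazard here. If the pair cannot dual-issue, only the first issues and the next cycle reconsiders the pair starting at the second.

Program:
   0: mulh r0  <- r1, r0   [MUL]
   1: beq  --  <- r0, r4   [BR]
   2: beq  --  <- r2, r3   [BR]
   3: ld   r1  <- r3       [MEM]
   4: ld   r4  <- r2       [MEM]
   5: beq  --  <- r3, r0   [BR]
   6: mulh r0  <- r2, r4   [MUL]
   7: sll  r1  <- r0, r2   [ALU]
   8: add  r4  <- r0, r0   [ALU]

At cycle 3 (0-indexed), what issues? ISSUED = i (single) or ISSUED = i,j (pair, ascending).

  cy0 -> i0 (mulh) RAW r0
  cy1 -> i1 (beq) no-port BR/BR
  cy2 -> i2/i3 (beq;ld) dual
  cy3 -> i4/i5 (ld;beq) dual
  cy4 -> i6 (mulh) RAW r0
  cy5 -> i7/i8 (sll;add) dual

ISSUED = 4,5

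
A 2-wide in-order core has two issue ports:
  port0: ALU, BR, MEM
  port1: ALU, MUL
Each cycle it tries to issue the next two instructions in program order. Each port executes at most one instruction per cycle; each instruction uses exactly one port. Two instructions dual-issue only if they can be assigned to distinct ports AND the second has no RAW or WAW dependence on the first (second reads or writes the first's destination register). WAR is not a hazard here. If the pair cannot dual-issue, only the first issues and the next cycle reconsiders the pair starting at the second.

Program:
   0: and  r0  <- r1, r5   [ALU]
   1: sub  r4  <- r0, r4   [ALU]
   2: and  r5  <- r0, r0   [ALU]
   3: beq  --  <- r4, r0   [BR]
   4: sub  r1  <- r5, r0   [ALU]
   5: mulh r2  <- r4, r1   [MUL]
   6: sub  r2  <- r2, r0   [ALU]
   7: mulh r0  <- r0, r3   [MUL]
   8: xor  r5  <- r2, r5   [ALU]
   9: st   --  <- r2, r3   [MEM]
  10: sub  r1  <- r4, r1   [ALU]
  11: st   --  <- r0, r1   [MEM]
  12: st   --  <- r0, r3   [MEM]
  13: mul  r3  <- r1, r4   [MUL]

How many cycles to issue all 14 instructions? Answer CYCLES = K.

[0] i0  and.ALU  -- RAW r0
[1] i1/i2  sub.ALU;and.ALU  -- dual
[2] i3/i4  beq.BR;sub.ALU  -- dual
[3] i5  mulh.MUL  -- RAW+WAW r2
[4] i6/i7  sub.ALU;mulh.MUL  -- dual
[5] i8/i9  xor.ALU;st.MEM  -- dual
[6] i10  sub.ALU  -- RAW r1
[7] i11  st.MEM  -- no-port MEM/MEM
[8] i12/i13  st.MEM;mul.MUL  -- dual

CYCLES = 9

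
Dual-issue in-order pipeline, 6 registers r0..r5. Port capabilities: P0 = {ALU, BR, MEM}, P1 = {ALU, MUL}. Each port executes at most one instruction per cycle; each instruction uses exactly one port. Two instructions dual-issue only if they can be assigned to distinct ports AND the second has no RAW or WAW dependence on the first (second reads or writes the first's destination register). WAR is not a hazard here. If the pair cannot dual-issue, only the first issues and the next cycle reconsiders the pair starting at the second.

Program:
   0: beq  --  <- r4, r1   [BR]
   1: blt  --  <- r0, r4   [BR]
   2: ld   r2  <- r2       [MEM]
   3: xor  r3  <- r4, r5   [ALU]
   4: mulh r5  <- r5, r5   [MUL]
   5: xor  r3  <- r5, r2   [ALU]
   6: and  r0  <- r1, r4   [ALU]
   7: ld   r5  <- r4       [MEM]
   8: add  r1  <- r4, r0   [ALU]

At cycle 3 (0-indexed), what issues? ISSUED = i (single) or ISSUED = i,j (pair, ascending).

t=0 i0:beq.BR ; no-port BR/BR
t=1 i1:blt.BR ; no-port BR/MEM
t=2 i2+i3:ld.MEM/xor.ALU ; dual
t=3 i4:mulh.MUL ; RAW r5
t=4 i5+i6:xor.ALU/and.ALU ; dual
t=5 i7+i8:ld.MEM/add.ALU ; dual

ISSUED = 4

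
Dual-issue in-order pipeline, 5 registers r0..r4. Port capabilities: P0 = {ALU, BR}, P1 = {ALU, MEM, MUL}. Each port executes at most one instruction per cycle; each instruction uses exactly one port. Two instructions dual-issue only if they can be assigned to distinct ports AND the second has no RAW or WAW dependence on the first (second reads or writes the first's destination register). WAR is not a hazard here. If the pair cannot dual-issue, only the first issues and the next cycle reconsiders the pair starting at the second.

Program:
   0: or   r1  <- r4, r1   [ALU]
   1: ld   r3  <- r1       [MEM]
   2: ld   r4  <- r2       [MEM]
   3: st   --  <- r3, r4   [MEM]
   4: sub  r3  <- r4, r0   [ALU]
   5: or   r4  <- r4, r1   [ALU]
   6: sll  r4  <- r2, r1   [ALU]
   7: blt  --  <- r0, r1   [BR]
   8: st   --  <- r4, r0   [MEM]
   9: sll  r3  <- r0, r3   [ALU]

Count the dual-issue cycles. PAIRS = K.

PAIRS = 3

t=0 i0:or.ALU ; RAW r1
t=1 i1:ld.MEM ; no-port MEM/MEM
t=2 i2:ld.MEM ; no-port MEM/MEM
t=3 i3,i4:st.MEM+sub.ALU ; 2-wide
t=4 i5:or.ALU ; WAW r4
t=5 i6,i7:sll.ALU+blt.BR ; 2-wide
t=6 i8,i9:st.MEM+sll.ALU ; 2-wide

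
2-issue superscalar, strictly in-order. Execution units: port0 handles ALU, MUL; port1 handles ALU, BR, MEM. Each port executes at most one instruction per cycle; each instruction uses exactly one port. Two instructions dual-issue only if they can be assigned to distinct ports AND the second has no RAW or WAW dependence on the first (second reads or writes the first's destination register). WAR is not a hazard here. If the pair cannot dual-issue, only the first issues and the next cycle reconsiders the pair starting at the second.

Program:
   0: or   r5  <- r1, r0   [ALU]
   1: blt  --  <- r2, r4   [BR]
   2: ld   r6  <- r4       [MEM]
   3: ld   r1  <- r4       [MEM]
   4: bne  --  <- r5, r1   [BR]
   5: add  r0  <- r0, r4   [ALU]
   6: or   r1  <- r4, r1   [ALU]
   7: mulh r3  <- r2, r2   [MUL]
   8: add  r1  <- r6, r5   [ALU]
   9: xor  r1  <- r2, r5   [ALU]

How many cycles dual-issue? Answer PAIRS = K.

c0: i0,i1 or.ALU+blt.BR  dual
c1: i2 ld.MEM  no-port MEM/MEM
c2: i3 ld.MEM  no-port MEM/BR
c3: i4,i5 bne.BR+add.ALU  dual
c4: i6,i7 or.ALU+mulh.MUL  dual
c5: i8 add.ALU  WAW r1
c6: i9 xor.ALU  tail

PAIRS = 3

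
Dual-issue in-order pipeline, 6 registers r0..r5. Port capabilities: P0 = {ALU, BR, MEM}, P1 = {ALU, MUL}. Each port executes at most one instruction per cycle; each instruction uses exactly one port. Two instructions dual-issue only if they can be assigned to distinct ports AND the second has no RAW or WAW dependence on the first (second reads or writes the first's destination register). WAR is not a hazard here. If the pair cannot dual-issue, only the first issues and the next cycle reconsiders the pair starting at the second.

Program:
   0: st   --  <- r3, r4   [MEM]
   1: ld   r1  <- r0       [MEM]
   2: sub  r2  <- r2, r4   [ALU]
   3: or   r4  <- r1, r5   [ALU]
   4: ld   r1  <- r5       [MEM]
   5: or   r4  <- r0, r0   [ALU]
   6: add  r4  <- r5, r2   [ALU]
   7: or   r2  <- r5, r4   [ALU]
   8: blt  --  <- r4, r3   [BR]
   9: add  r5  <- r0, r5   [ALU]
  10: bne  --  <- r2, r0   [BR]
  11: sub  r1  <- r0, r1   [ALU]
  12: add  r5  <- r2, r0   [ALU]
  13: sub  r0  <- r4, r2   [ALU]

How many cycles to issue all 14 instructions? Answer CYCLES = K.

CYCLES = 9

c0: i0 st  no-port MEM/MEM
c1: i1&i2 ld;sub  2-wide
c2: i3&i4 or;ld  2-wide
c3: i5 or  WAW r4
c4: i6 add  RAW r4
c5: i7&i8 or;blt  2-wide
c6: i9&i10 add;bne  2-wide
c7: i11&i12 sub;add  2-wide
c8: i13 sub  tail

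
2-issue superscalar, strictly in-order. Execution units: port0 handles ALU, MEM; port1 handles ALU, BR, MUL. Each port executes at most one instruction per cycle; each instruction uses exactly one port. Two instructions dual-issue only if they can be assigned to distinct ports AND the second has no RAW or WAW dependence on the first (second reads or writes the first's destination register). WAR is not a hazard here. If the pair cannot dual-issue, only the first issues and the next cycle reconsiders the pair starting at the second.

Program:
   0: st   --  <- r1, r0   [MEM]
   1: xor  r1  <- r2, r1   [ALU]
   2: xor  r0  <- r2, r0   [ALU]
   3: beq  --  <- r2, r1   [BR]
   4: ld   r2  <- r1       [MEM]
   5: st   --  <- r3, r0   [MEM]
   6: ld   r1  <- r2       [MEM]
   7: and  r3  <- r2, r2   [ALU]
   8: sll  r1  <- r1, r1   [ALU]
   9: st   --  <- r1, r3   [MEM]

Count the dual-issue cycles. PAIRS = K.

PAIRS = 3

[0] i0+i1  st;xor  -- dual
[1] i2+i3  xor;beq  -- dual
[2] i4  ld  -- no-port MEM/MEM
[3] i5  st  -- no-port MEM/MEM
[4] i6+i7  ld;and  -- dual
[5] i8  sll  -- RAW r1
[6] i9  st  -- tail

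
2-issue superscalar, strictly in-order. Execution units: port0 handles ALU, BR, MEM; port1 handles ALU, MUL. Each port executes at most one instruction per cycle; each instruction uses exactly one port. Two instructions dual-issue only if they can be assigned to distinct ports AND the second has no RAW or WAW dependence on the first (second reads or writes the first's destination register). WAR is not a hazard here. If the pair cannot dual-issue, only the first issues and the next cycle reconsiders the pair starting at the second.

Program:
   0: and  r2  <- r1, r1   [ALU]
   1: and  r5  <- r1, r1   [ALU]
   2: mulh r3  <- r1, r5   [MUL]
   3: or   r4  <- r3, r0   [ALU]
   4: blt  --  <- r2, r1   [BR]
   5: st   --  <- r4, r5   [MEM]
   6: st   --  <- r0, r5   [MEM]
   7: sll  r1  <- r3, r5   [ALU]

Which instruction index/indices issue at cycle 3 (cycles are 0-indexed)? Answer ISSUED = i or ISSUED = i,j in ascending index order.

[0] i0+i1  and/and  -- dual
[1] i2  mulh  -- RAW r3
[2] i3+i4  or/blt  -- dual
[3] i5  st  -- no-port MEM/MEM
[4] i6+i7  st/sll  -- dual

ISSUED = 5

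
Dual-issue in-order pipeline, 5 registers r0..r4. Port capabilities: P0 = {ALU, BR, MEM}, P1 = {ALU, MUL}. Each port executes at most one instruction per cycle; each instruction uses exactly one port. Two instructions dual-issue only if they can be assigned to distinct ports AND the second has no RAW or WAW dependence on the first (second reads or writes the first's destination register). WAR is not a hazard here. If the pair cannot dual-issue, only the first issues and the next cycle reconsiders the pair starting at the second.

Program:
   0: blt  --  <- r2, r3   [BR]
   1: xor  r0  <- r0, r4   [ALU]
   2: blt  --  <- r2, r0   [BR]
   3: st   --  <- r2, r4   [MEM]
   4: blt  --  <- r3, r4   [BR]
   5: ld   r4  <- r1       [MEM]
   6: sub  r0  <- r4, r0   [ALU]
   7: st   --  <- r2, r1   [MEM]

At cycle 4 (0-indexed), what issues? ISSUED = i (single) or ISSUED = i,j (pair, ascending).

t=0 i0/i1:blt;xor ; dual
t=1 i2:blt ; no-port BR/MEM
t=2 i3:st ; no-port MEM/BR
t=3 i4:blt ; no-port BR/MEM
t=4 i5:ld ; RAW r4
t=5 i6/i7:sub;st ; dual

ISSUED = 5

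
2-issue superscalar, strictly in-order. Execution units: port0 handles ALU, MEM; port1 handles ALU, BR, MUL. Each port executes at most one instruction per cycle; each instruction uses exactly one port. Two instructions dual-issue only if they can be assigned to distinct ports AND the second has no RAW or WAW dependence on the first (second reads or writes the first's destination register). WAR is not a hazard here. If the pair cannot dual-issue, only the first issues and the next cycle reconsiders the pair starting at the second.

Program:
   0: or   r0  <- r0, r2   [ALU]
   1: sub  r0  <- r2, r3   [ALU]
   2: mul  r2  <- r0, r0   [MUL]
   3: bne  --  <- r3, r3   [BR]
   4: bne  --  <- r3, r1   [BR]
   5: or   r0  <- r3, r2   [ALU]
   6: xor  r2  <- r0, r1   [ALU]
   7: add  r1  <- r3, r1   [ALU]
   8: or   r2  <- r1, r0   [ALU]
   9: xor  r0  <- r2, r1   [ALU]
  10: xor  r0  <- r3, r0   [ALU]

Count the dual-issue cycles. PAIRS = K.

PAIRS = 2

t=0 i0:or ; WAW r0
t=1 i1:sub ; RAW r0
t=2 i2:mul ; no-port MUL/BR
t=3 i3:bne ; no-port BR/BR
t=4 i4,i5:bne/or ; pair
t=5 i6,i7:xor/add ; pair
t=6 i8:or ; RAW r2
t=7 i9:xor ; RAW+WAW r0
t=8 i10:xor ; tail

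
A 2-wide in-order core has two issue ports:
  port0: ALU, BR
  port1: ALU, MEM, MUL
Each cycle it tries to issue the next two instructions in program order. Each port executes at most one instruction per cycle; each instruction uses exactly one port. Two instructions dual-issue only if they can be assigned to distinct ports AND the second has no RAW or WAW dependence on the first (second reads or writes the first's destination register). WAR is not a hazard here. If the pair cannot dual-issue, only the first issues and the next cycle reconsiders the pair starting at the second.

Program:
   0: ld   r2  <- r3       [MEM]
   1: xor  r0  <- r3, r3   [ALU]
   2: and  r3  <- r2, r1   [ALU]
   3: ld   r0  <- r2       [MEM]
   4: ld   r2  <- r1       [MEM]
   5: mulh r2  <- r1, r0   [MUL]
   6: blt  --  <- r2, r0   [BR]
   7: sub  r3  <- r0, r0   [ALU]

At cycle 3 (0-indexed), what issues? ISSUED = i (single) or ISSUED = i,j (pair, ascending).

ISSUED = 5

  cy0 -> i0&i1 (ld.MEM/xor.ALU) 2-wide
  cy1 -> i2&i3 (and.ALU/ld.MEM) 2-wide
  cy2 -> i4 (ld.MEM) no-port MEM/MUL
  cy3 -> i5 (mulh.MUL) RAW r2
  cy4 -> i6&i7 (blt.BR/sub.ALU) 2-wide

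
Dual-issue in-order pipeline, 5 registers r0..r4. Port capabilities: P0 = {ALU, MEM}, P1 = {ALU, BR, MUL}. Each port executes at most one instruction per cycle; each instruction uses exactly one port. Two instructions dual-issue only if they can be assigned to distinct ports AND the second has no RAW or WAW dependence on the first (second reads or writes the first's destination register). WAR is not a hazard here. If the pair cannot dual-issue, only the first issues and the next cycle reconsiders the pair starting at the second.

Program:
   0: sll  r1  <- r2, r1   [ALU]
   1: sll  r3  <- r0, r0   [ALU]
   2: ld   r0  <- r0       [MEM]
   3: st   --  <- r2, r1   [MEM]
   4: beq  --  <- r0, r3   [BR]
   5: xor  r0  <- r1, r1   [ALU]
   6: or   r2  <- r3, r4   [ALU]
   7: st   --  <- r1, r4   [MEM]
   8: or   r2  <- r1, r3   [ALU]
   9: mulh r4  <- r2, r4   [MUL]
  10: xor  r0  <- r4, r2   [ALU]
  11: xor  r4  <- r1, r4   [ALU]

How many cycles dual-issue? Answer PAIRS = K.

PAIRS = 5

[0] i0,i1  sll+sll  -- dual
[1] i2  ld  -- no-port MEM/MEM
[2] i3,i4  st+beq  -- dual
[3] i5,i6  xor+or  -- dual
[4] i7,i8  st+or  -- dual
[5] i9  mulh  -- RAW r4
[6] i10,i11  xor+xor  -- dual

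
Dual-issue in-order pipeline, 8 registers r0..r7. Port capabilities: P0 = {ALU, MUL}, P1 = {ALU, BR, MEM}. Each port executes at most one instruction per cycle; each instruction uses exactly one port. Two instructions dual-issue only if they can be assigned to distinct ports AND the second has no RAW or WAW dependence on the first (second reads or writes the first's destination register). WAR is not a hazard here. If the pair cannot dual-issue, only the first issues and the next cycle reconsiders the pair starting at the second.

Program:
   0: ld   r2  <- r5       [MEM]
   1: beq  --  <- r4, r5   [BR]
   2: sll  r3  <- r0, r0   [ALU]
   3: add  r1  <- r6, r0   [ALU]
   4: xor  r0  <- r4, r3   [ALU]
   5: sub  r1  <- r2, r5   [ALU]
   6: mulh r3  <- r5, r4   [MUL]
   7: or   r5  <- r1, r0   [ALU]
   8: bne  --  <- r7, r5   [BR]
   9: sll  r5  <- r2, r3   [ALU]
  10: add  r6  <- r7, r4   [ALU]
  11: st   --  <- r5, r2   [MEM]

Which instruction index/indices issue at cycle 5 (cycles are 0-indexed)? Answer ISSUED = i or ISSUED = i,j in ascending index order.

ISSUED = 8,9

t=0 i0:ld.MEM ; no-port MEM/BR
t=1 i1&i2:beq.BR;sll.ALU ; dual
t=2 i3&i4:add.ALU;xor.ALU ; dual
t=3 i5&i6:sub.ALU;mulh.MUL ; dual
t=4 i7:or.ALU ; RAW r5
t=5 i8&i9:bne.BR;sll.ALU ; dual
t=6 i10&i11:add.ALU;st.MEM ; dual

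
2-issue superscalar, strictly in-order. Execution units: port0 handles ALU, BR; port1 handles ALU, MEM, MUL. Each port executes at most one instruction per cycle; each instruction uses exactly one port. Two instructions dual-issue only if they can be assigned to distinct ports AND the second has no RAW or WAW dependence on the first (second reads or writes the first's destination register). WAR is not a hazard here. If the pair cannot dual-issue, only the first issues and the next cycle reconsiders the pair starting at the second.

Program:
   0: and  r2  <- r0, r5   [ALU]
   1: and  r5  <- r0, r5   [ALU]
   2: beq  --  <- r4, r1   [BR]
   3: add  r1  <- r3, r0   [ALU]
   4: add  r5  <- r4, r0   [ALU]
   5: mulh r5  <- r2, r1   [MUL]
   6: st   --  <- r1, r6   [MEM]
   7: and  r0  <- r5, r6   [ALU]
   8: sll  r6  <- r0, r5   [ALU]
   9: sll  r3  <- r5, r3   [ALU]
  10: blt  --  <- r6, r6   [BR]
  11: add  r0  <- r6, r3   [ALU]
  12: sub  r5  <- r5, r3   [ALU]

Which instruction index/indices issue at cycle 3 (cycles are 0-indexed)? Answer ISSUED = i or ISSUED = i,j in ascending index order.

ISSUED = 5

  cy0 -> i0+i1 (and;and) dual
  cy1 -> i2+i3 (beq;add) dual
  cy2 -> i4 (add) WAW r5
  cy3 -> i5 (mulh) no-port MUL/MEM
  cy4 -> i6+i7 (st;and) dual
  cy5 -> i8+i9 (sll;sll) dual
  cy6 -> i10+i11 (blt;add) dual
  cy7 -> i12 (sub) tail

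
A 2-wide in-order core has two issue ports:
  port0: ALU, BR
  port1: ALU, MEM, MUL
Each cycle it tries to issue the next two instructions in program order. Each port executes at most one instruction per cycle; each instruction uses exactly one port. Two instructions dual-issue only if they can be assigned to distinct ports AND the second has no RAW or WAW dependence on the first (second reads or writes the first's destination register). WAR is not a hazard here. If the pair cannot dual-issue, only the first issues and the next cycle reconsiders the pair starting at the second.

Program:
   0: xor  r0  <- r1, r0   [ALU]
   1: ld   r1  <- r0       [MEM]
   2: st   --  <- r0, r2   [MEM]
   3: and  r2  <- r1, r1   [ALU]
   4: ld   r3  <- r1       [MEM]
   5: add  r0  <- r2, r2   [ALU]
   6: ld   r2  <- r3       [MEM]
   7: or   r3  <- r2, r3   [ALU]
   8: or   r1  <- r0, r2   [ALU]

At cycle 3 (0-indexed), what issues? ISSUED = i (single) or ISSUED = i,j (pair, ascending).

ISSUED = 4,5

  cy0 -> i0 (xor) RAW r0
  cy1 -> i1 (ld) no-port MEM/MEM
  cy2 -> i2&i3 (st+and) 2-wide
  cy3 -> i4&i5 (ld+add) 2-wide
  cy4 -> i6 (ld) RAW r2
  cy5 -> i7&i8 (or+or) 2-wide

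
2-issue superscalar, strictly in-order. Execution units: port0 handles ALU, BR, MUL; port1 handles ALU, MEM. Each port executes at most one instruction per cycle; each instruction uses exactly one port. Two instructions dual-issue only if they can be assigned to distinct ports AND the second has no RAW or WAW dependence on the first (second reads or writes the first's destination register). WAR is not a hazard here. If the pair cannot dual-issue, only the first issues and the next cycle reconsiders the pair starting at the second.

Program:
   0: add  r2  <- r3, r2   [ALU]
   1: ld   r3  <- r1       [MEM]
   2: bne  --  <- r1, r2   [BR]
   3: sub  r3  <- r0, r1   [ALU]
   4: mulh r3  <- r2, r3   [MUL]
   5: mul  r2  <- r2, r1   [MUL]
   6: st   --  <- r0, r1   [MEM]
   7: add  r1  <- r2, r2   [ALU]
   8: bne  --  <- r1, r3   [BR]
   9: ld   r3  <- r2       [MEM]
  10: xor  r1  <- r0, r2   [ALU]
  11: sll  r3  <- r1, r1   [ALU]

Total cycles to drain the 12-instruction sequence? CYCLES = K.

CYCLES = 8

c0: i0+i1 add.ALU;ld.MEM  dual
c1: i2+i3 bne.BR;sub.ALU  dual
c2: i4 mulh.MUL  no-port MUL/MUL
c3: i5+i6 mul.MUL;st.MEM  dual
c4: i7 add.ALU  RAW r1
c5: i8+i9 bne.BR;ld.MEM  dual
c6: i10 xor.ALU  RAW r1
c7: i11 sll.ALU  tail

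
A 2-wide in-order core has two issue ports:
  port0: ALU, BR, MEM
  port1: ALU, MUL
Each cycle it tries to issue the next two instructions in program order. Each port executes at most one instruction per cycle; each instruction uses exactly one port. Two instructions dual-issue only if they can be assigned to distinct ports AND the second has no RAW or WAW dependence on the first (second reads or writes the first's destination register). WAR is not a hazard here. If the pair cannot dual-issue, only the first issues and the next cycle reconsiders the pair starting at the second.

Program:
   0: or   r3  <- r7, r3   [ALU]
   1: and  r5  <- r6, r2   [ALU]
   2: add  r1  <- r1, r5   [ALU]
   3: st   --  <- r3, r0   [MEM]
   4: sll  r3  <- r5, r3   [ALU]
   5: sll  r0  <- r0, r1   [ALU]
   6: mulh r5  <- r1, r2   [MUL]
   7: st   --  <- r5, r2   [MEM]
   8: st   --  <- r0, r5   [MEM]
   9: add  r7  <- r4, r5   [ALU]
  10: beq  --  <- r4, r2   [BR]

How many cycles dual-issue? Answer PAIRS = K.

  cy0 -> i0+i1 (or/and) pair
  cy1 -> i2+i3 (add/st) pair
  cy2 -> i4+i5 (sll/sll) pair
  cy3 -> i6 (mulh) RAW r5
  cy4 -> i7 (st) no-port MEM/MEM
  cy5 -> i8+i9 (st/add) pair
  cy6 -> i10 (beq) tail

PAIRS = 4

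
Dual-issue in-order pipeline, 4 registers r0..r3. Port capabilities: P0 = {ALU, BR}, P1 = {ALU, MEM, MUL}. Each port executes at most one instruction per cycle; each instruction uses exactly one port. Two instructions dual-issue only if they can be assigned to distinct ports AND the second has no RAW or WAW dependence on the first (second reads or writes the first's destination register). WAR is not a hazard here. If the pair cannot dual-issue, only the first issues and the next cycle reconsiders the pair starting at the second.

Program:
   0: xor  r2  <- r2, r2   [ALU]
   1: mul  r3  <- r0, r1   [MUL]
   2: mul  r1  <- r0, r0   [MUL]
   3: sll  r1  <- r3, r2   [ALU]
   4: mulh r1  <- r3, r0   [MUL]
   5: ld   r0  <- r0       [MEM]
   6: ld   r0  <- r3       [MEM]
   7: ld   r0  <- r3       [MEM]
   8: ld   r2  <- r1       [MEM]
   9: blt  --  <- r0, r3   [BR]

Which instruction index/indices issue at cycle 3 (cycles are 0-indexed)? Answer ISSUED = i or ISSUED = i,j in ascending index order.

c0: i0/i1 xor.ALU+mul.MUL  pair
c1: i2 mul.MUL  WAW r1
c2: i3 sll.ALU  WAW r1
c3: i4 mulh.MUL  no-port MUL/MEM
c4: i5 ld.MEM  no-port MEM/MEM
c5: i6 ld.MEM  no-port MEM/MEM
c6: i7 ld.MEM  no-port MEM/MEM
c7: i8/i9 ld.MEM+blt.BR  pair

ISSUED = 4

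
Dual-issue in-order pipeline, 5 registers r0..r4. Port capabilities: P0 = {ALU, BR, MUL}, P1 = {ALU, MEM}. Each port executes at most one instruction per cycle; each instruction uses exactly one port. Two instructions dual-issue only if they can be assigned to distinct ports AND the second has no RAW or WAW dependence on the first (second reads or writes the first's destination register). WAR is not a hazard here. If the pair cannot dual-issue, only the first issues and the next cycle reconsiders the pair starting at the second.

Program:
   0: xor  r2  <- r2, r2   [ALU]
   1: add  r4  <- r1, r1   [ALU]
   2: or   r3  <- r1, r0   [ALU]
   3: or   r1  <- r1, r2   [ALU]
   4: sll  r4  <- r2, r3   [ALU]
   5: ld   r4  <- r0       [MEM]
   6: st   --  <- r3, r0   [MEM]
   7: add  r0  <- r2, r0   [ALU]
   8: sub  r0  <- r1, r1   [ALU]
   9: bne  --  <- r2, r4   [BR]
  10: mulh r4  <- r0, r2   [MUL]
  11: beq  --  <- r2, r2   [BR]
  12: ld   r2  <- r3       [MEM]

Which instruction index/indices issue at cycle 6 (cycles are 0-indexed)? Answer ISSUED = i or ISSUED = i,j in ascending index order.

ISSUED = 10

[0] i0/i1  xor+add  -- pair
[1] i2/i3  or+or  -- pair
[2] i4  sll  -- WAW r4
[3] i5  ld  -- no-port MEM/MEM
[4] i6/i7  st+add  -- pair
[5] i8/i9  sub+bne  -- pair
[6] i10  mulh  -- no-port MUL/BR
[7] i11/i12  beq+ld  -- pair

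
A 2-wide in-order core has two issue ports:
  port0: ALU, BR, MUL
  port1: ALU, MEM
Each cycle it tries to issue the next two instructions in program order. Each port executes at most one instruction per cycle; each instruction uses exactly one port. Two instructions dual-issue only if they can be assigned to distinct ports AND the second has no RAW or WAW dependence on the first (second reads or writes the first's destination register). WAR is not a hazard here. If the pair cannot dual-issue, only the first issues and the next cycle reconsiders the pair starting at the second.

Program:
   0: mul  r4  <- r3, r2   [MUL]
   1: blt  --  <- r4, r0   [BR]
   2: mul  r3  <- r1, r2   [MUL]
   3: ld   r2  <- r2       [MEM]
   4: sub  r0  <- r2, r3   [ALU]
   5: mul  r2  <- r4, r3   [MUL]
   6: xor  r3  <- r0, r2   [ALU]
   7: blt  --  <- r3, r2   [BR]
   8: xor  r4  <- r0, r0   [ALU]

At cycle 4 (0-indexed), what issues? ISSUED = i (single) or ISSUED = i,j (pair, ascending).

ISSUED = 6

#0 head=0: mul.MUL i0 no-port MUL/BR
#1 head=1: blt.BR i1 no-port BR/MUL
#2 head=2: mul.MUL ld.MEM i2,i3 2-wide
#3 head=4: sub.ALU mul.MUL i4,i5 2-wide
#4 head=6: xor.ALU i6 RAW r3
#5 head=7: blt.BR xor.ALU i7,i8 2-wide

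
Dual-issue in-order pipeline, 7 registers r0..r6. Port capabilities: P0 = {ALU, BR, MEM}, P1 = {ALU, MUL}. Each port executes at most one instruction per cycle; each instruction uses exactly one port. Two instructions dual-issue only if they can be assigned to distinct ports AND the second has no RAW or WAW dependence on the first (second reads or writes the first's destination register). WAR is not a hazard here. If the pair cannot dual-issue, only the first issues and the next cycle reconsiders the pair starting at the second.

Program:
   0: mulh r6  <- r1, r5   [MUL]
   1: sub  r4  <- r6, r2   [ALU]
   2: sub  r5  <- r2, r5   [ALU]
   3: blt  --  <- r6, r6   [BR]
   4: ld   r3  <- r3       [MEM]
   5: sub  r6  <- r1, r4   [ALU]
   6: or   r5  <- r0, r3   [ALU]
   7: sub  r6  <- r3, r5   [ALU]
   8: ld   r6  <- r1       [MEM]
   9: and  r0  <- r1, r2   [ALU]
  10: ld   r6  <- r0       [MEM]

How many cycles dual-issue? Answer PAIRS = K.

[0] i0  mulh.MUL  -- RAW r6
[1] i1&i2  sub.ALU;sub.ALU  -- dual
[2] i3  blt.BR  -- no-port BR/MEM
[3] i4&i5  ld.MEM;sub.ALU  -- dual
[4] i6  or.ALU  -- RAW r5
[5] i7  sub.ALU  -- WAW r6
[6] i8&i9  ld.MEM;and.ALU  -- dual
[7] i10  ld.MEM  -- tail

PAIRS = 3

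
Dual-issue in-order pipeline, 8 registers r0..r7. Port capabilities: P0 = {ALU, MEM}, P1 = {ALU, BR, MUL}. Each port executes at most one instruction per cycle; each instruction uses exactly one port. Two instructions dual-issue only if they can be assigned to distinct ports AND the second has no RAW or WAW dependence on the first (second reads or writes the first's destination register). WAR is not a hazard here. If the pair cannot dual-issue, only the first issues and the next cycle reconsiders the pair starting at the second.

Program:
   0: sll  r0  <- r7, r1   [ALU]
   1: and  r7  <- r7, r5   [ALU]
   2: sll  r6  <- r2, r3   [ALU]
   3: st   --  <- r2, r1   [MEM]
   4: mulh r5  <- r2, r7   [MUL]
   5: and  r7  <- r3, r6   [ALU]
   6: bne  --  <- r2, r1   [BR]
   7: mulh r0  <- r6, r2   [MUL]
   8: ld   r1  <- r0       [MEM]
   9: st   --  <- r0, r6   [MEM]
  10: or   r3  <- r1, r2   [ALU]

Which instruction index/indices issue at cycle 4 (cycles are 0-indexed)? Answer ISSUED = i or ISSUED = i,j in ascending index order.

ISSUED = 7

0. sll.ALU;and.ALU @i0+i1  | dual
1. sll.ALU;st.MEM @i2+i3  | dual
2. mulh.MUL;and.ALU @i4+i5  | dual
3. bne.BR @i6  | no-port BR/MUL
4. mulh.MUL @i7  | RAW r0
5. ld.MEM @i8  | no-port MEM/MEM
6. st.MEM;or.ALU @i9+i10  | dual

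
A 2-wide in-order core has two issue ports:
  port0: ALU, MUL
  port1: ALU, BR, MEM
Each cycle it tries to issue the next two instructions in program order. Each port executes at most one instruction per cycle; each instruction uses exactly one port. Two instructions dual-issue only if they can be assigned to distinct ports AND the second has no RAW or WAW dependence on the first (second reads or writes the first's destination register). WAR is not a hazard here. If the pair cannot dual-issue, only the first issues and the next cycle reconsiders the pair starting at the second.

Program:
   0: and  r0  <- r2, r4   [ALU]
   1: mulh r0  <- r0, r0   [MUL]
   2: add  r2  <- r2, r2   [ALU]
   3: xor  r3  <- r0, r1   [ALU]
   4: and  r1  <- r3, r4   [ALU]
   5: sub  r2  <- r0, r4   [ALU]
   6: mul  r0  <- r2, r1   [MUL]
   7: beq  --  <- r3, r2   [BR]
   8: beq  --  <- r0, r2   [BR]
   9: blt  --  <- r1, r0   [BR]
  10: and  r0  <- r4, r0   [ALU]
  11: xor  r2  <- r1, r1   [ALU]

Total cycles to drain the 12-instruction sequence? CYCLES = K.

CYCLES = 8

[0] i0  and.ALU  -- RAW+WAW r0
[1] i1,i2  mulh.MUL/add.ALU  -- pair
[2] i3  xor.ALU  -- RAW r3
[3] i4,i5  and.ALU/sub.ALU  -- pair
[4] i6,i7  mul.MUL/beq.BR  -- pair
[5] i8  beq.BR  -- no-port BR/BR
[6] i9,i10  blt.BR/and.ALU  -- pair
[7] i11  xor.ALU  -- tail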